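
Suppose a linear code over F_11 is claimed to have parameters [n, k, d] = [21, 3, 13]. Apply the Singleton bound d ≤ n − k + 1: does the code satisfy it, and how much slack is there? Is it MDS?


Singleton RHS = n − k + 1 = 19, slack = 6, bound satisfied, not MDS.

Singleton bound: d ≤ n − k + 1.
Here n = 21, k = 3, so n − k + 1 = 19.
Given d = 13, check d ≤ 19: YES.
Slack = (n − k + 1) − d = 6.
The code is NOT MDS (slack = 6 > 0).
Description: the claimed parameters are [21, 3, 13]_11; such a code would be non-MDS.


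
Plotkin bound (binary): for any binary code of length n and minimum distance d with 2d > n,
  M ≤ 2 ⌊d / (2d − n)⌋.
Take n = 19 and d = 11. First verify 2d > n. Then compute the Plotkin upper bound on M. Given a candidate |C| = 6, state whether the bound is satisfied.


Plotkin bound M ≤ 6; given |C| = 6 ≤ bound (satisfied).

Check applicability: 2d = 22, n = 19.
2d − n = 3 > 0, so Plotkin applies.
Compute d/(2d−n) = 11/3 ≈ 3.6667.
⌊d/(2d−n)⌋ = 3.
Plotkin bound: M ≤ 2·3 = 6.
Given |C| = 6, check: satisfied.
This |C| is at the Plotkin bound.


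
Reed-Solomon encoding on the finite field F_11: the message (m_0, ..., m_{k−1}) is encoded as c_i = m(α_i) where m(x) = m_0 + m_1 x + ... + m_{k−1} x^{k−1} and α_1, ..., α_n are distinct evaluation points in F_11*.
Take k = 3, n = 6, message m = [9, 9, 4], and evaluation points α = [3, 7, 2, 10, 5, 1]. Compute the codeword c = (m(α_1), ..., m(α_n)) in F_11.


c = [6, 4, 10, 4, 0, 0]

Message polynomial: m(x) = 9 + 9·x + 4·x^2 (mod 11).
For each evaluation point α_i, compute m(α_i) mod 11:
  α_1 = 3: Horner steps 4 → 10 → 6, so m(3) = 6.
  α_2 = 7: Horner steps 4 → 4 → 4, so m(7) = 4.
  α_3 = 2: Horner steps 4 → 6 → 10, so m(2) = 10.
  α_4 = 10: Horner steps 4 → 5 → 4, so m(10) = 4.
  α_5 = 5: Horner steps 4 → 7 → 0, so m(5) = 0.
  α_6 = 1: Horner steps 4 → 2 → 0, so m(1) = 0.
Codeword c = [6, 4, 10, 4, 0, 0] ∈ F_11^6.


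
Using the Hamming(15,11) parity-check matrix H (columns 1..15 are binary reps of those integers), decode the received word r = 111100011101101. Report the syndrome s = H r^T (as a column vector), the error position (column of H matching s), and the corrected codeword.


s = (0, 0, 0, 1)^T, error position = 1, corrected codeword c = 011100011101101

Compute s = H r^T mod 2 one row at a time:
  s_1 = 1 + 1 + 1 + 0 + 1 + 1 + 0 + 1 = 6 ≡ 0 (mod 2).
  s_2 = 1 + 0 + 0 + 0 + 1 + 1 + 0 + 1 = 4 ≡ 0 (mod 2).
  s_3 = 1 + 1 + 0 + 0 + 1 + 0 + 0 + 1 = 4 ≡ 0 (mod 2).
  s_4 = 1 + 1 + 0 + 0 + 1 + 0 + 1 + 1 = 5 ≡ 1 (mod 2).
s = (0, 0, 0, 1)^T — this equals column 1 of H (binary 0001), so error is at position 1.
Correct: flip bit 1 of r = 111100011101101 to get c = 011100011101101.


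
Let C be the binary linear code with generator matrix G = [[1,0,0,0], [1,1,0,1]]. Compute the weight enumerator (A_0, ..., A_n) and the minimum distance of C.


Weight distribution: A_0 = 1, A_1 = 1, A_2 = 1, A_3 = 1. Minimum distance d = 1.

Enumerate all 2^2 = 4 messages m ∈ F_2^2.
For each, compute codeword c = mG in F_2^4, then tally its weight.
  m = 00 → c = 0000, weight = 0.
  m = 10 → c = 1000, weight = 1.
  m = 01 → c = 1101, weight = 3.
  m = 11 → c = 0101, weight = 2.
Tally weights:
  weight 0: 1 codewords.
  weight 1: 1 codewords.
  weight 2: 1 codewords.
  weight 3: 1 codewords.
Minimum distance d = smallest w > 0 with A_w > 0 = 1.
Sanity: Σ A_w = 4 = 2^2 = 4 ✓.


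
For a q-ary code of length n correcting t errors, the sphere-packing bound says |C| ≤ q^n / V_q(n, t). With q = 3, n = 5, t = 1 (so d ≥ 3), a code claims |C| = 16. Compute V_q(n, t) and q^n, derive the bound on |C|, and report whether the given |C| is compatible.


V_q(n, t) = 11, q^n = 243, Hamming bound = 22, |C| = 16 ≤ bound (satisfied).

Step 1: Compute V_q(n, t) = Σ_{j=0}^1 C(n, j) (q−1)^j.
  j = 0: C(5,0)·(2)^0 = 1·1 = 1.
  j = 1: C(5,1)·(2)^1 = 5·2 = 10.
  V_q(n, t) = 1 + 10 = 11.
Step 2: q^n = 3^5 = 243.
Step 3: Hamming bound ⌊q^n / V_q(n,t)⌋ = ⌊243/11⌋ = 22.
Step 4: Compare |C| = 16 to 22: satisfied.
The claimed |C| lies below the Hamming bound.


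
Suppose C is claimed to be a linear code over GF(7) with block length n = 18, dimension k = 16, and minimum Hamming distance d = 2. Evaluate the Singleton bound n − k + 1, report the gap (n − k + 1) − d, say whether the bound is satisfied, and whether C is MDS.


Singleton RHS = n − k + 1 = 3, slack = 1, bound satisfied, not MDS.

Singleton bound: d ≤ n − k + 1.
Here n = 18, k = 16, so n − k + 1 = 3.
Given d = 2, check d ≤ 3: YES.
Slack = (n − k + 1) − d = 1.
The code is NOT MDS (slack = 1 > 0).
Description: the claimed parameters are [18, 16, 2]_7; such a code would be non-MDS.


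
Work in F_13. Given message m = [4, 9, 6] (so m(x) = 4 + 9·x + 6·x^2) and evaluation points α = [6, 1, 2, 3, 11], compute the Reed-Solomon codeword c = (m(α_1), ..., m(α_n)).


c = [1, 6, 7, 7, 10]

Message polynomial: m(x) = 4 + 9·x + 6·x^2 (mod 13).
For each evaluation point α_i, compute m(α_i) mod 13:
  α_1 = 6: Horner steps 6 → 6 → 1, so m(6) = 1.
  α_2 = 1: Horner steps 6 → 2 → 6, so m(1) = 6.
  α_3 = 2: Horner steps 6 → 8 → 7, so m(2) = 7.
  α_4 = 3: Horner steps 6 → 1 → 7, so m(3) = 7.
  α_5 = 11: Horner steps 6 → 10 → 10, so m(11) = 10.
Codeword c = [1, 6, 7, 7, 10] ∈ F_13^5.


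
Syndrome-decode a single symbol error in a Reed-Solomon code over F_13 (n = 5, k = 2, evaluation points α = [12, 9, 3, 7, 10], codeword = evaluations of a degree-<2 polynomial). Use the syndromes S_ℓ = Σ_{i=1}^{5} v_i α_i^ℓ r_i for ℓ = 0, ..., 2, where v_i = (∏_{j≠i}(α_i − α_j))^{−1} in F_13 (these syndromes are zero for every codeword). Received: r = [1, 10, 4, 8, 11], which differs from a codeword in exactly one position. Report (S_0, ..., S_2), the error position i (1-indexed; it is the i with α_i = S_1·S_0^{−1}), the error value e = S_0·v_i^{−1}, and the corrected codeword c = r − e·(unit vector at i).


S = (4, 9, 4), error at position 1, error magnitude e = 1, c = [0, 10, 4, 8, 11].

Step 1: column multipliers v_i = (∏_{j≠i}(α_i − α_j))^{−1} mod 13.
  i = 1 (α = 12): (12−9)(12−3)(12−7)(12−10) = 3·9·5·2 = 270 ≡ 10, so v_1 = 10^{−1} = 4 (mod 13).
  i = 2 (α = 9): (9−12)(9−3)(9−7)(9−10) = (−3)·6·2·(−1) = 36 ≡ 10, so v_2 = 10^{−1} = 4 (mod 13).
  i = 3 (α = 3): (3−12)(3−9)(3−7)(3−10) = (−9)·(−6)·(−4)·(−7) = 1512 ≡ 4, so v_3 = 4^{−1} = 10 (mod 13).
  i = 4 (α = 7): (7−12)(7−9)(7−3)(7−10) = (−5)·(−2)·4·(−3) = −120 ≡ 10, so v_4 = 10^{−1} = 4 (mod 13).
  i = 5 (α = 10): (10−12)(10−9)(10−3)(10−7) = (−2)·1·7·3 = −42 ≡ 10, so v_5 = 10^{−1} = 4 (mod 13).
  v = [4, 4, 10, 4, 4].
Step 2: syndromes of r = [1, 10, 4, 8, 11] (all sums mod 13).
  S_0 = Σ v_i r_i = 4·1 + 4·10 + 10·4 + 4·8 + 4·11 = 160 ≡ 4.
  S_1 = Σ v_i α_i r_i = 4·12·1 + 4·9·10 + 10·3·4 + 4·7·8 + 4·10·11 = 1192 ≡ 9.
  α_i^2 mod 13 = [1, 3, 9, 10, 9].
  S_2 = Σ v_i α_i^2 r_i = 4·1·1 + 4·3·10 + 10·9·4 + 4·10·8 + 4·9·11 = 1200 ≡ 4.
  S = (4, 9, 4) ≠ 0, so r is not a codeword (an error is present).
Step 3: locate the error. For a single error e at position i, S_ℓ = v_i·e·α_i^ℓ, so α_err = S_1/S_0.
  S_0^{−1} = 4^{−1} = 10 (mod 13), so α_err = 9·10 = 90 ≡ 12 = α_1. Error position i = 1.
  Consistency check: S_2/S_1 = 4·3 = 12 ≡ 12 = α_err ✓ (single-error assumption holds).
Step 4: error magnitude e = S_0/v_1 = S_0·∏_{j≠1}(α_1 − α_j) = 4·10 = 40 ≡ 1 (mod 13).
Step 5: correct position 1: c_1 = r_1 − e = 1 − 1 ≡ 0 (mod 13). Hence c = [0, 10, 4, 8, 11].
  Check: interpolating c through the α_i gives m(x) = 1 + 1·x (degree < 2) with m(α_i) = c_i for every i, so c is indeed a codeword.


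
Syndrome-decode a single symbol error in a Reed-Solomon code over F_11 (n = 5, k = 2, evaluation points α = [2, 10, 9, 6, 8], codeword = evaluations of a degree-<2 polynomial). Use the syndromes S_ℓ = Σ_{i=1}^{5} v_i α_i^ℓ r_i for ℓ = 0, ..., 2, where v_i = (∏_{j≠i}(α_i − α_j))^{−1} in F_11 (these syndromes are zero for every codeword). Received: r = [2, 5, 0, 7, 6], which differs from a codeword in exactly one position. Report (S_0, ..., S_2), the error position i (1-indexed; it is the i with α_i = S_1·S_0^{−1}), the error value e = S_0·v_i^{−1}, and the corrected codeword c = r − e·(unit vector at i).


S = (2, 4, 8), error at position 1, error magnitude e = 4, c = [9, 5, 0, 7, 6].

Step 1: column multipliers v_i = (∏_{j≠i}(α_i − α_j))^{−1} mod 11.
  i = 1 (α = 2): (2−10)(2−9)(2−6)(2−8) = (−8)·(−7)·(−4)·(−6) = 1344 ≡ 2, so v_1 = 2^{−1} = 6 (mod 11).
  i = 2 (α = 10): (10−2)(10−9)(10−6)(10−8) = 8·1·4·2 = 64 ≡ 9, so v_2 = 9^{−1} = 5 (mod 11).
  i = 3 (α = 9): (9−2)(9−10)(9−6)(9−8) = 7·(−1)·3·1 = −21 ≡ 1, so v_3 = 1^{−1} = 1 (mod 11).
  i = 4 (α = 6): (6−2)(6−10)(6−9)(6−8) = 4·(−4)·(−3)·(−2) = −96 ≡ 3, so v_4 = 3^{−1} = 4 (mod 11).
  i = 5 (α = 8): (8−2)(8−10)(8−9)(8−6) = 6·(−2)·(−1)·2 = 24 ≡ 2, so v_5 = 2^{−1} = 6 (mod 11).
  v = [6, 5, 1, 4, 6].
Step 2: syndromes of r = [2, 5, 0, 7, 6] (all sums mod 11).
  S_0 = Σ v_i r_i = 6·2 + 5·5 + 1·0 + 4·7 + 6·6 = 101 ≡ 2.
  S_1 = Σ v_i α_i r_i = 6·2·2 + 5·10·5 + 1·9·0 + 4·6·7 + 6·8·6 = 730 ≡ 4.
  α_i^2 mod 11 = [4, 1, 4, 3, 9].
  S_2 = Σ v_i α_i^2 r_i = 6·4·2 + 5·1·5 + 1·4·0 + 4·3·7 + 6·9·6 = 481 ≡ 8.
  S = (2, 4, 8) ≠ 0, so r is not a codeword (an error is present).
Step 3: locate the error. For a single error e at position i, S_ℓ = v_i·e·α_i^ℓ, so α_err = S_1/S_0.
  S_0^{−1} = 2^{−1} = 6 (mod 11), so α_err = 4·6 = 24 ≡ 2 = α_1. Error position i = 1.
  Consistency check: S_2/S_1 = 8·3 = 24 ≡ 2 = α_err ✓ (single-error assumption holds).
Step 4: error magnitude e = S_0/v_1 = S_0·∏_{j≠1}(α_1 − α_j) = 2·2 = 4 ≡ 4 (mod 11).
Step 5: correct position 1: c_1 = r_1 − e = 2 − 4 ≡ 9 (mod 11). Hence c = [9, 5, 0, 7, 6].
  Check: interpolating c through the α_i gives m(x) = 10 + 5·x (degree < 2) with m(α_i) = c_i for every i, so c is indeed a codeword.


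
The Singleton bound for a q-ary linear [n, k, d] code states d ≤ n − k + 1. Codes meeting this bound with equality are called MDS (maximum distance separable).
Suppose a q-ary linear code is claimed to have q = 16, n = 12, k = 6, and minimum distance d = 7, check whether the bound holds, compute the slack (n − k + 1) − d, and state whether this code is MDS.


Singleton RHS = n − k + 1 = 7, slack = 0, bound satisfied, MDS.

Singleton bound: d ≤ n − k + 1.
Here n = 12, k = 6, so n − k + 1 = 7.
Given d = 7, check d ≤ 7: YES.
Slack = (n − k + 1) − d = 0.
The code is MDS (slack = 0).
Description: the claimed parameters are [12, 6, 7]_16; such a code would be MDS (meets Singleton bound).


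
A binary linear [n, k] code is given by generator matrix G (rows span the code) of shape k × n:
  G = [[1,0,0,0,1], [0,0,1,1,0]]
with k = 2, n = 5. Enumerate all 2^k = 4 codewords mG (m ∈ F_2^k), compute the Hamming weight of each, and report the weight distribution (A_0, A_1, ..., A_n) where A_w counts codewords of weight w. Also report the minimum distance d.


Weight distribution: A_0 = 1, A_2 = 2, A_4 = 1. Minimum distance d = 2.

Enumerate all 2^2 = 4 messages m ∈ F_2^2.
For each, compute codeword c = mG in F_2^5, then tally its weight.
  m = 00 → c = 00000, weight = 0.
  m = 10 → c = 10001, weight = 2.
  m = 01 → c = 00110, weight = 2.
  m = 11 → c = 10111, weight = 4.
Tally weights:
  weight 0: 1 codewords.
  weight 2: 2 codewords.
  weight 4: 1 codewords.
Minimum distance d = smallest w > 0 with A_w > 0 = 2.
Sanity: Σ A_w = 4 = 2^2 = 4 ✓.


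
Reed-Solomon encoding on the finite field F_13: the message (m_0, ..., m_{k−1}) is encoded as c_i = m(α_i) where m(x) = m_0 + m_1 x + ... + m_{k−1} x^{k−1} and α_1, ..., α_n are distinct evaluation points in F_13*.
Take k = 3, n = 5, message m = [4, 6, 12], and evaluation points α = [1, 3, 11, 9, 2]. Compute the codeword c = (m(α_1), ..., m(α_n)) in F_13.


c = [9, 0, 1, 3, 12]

Message polynomial: m(x) = 4 + 6·x + 12·x^2 (mod 13).
For each evaluation point α_i, compute m(α_i) mod 13:
  α_1 = 1: Horner steps 12 → 5 → 9, so m(1) = 9.
  α_2 = 3: Horner steps 12 → 3 → 0, so m(3) = 0.
  α_3 = 11: Horner steps 12 → 8 → 1, so m(11) = 1.
  α_4 = 9: Horner steps 12 → 10 → 3, so m(9) = 3.
  α_5 = 2: Horner steps 12 → 4 → 12, so m(2) = 12.
Codeword c = [9, 0, 1, 3, 12] ∈ F_13^5.


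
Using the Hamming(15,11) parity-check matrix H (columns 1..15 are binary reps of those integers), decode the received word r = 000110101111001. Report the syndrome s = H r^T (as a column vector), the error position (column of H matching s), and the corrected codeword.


s = (1, 1, 0, 1)^T, error position = 13, corrected codeword c = 000110101111101

Compute s = H r^T mod 2 one row at a time:
  s_1 = 0 + 1 + 1 + 1 + 1 + 0 + 0 + 1 = 5 ≡ 1 (mod 2).
  s_2 = 1 + 1 + 0 + 1 + 1 + 0 + 0 + 1 = 5 ≡ 1 (mod 2).
  s_3 = 0 + 0 + 0 + 1 + 1 + 1 + 0 + 1 = 4 ≡ 0 (mod 2).
  s_4 = 0 + 0 + 1 + 1 + 1 + 1 + 0 + 1 = 5 ≡ 1 (mod 2).
s = (1, 1, 0, 1)^T — this equals column 13 of H (binary 1101), so error is at position 13.
Correct: flip bit 13 of r = 000110101111001 to get c = 000110101111101.


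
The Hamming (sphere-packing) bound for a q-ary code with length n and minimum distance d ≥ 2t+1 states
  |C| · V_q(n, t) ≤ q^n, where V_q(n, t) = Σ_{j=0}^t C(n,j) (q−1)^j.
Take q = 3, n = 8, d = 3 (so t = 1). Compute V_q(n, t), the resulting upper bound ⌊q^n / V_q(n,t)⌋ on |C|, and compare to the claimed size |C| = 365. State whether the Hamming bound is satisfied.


V_q(n, t) = 17, q^n = 6561, Hamming bound = 385, |C| = 365 ≤ bound (satisfied).

Step 1: Compute V_q(n, t) = Σ_{j=0}^1 C(n, j) (q−1)^j.
  j = 0: C(8,0)·(2)^0 = 1·1 = 1.
  j = 1: C(8,1)·(2)^1 = 8·2 = 16.
  V_q(n, t) = 1 + 16 = 17.
Step 2: q^n = 3^8 = 6561.
Step 3: Hamming bound ⌊q^n / V_q(n,t)⌋ = ⌊6561/17⌋ = 385.
Step 4: Compare |C| = 365 to 385: satisfied.
The claimed |C| lies below the Hamming bound.


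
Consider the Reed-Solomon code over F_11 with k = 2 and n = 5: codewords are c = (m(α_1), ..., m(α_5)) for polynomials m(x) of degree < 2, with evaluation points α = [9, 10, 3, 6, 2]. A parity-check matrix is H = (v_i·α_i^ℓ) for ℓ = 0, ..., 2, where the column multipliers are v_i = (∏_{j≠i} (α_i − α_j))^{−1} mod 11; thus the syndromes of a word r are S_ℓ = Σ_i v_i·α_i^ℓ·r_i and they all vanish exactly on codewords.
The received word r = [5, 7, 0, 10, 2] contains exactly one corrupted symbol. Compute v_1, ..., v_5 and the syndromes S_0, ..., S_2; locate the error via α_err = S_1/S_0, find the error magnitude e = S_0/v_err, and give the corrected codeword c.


S = (3, 9, 5), error at position 3, error magnitude e = 7, c = [5, 7, 4, 10, 2].

Step 1: column multipliers v_i = (∏_{j≠i}(α_i − α_j))^{−1} mod 11.
  i = 1 (α = 9): (9−10)(9−3)(9−6)(9−2) = (−1)·6·3·7 = −126 ≡ 6, so v_1 = 6^{−1} = 2 (mod 11).
  i = 2 (α = 10): (10−9)(10−3)(10−6)(10−2) = 1·7·4·8 = 224 ≡ 4, so v_2 = 4^{−1} = 3 (mod 11).
  i = 3 (α = 3): (3−9)(3−10)(3−6)(3−2) = (−6)·(−7)·(−3)·1 = −126 ≡ 6, so v_3 = 6^{−1} = 2 (mod 11).
  i = 4 (α = 6): (6−9)(6−10)(6−3)(6−2) = (−3)·(−4)·3·4 = 144 ≡ 1, so v_4 = 1^{−1} = 1 (mod 11).
  i = 5 (α = 2): (2−9)(2−10)(2−3)(2−6) = (−7)·(−8)·(−1)·(−4) = 224 ≡ 4, so v_5 = 4^{−1} = 3 (mod 11).
  v = [2, 3, 2, 1, 3].
Step 2: syndromes of r = [5, 7, 0, 10, 2] (all sums mod 11).
  S_0 = Σ v_i r_i = 2·5 + 3·7 + 2·0 + 1·10 + 3·2 = 47 ≡ 3.
  S_1 = Σ v_i α_i r_i = 2·9·5 + 3·10·7 + 2·3·0 + 1·6·10 + 3·2·2 = 372 ≡ 9.
  α_i^2 mod 11 = [4, 1, 9, 3, 4].
  S_2 = Σ v_i α_i^2 r_i = 2·4·5 + 3·1·7 + 2·9·0 + 1·3·10 + 3·4·2 = 115 ≡ 5.
  S = (3, 9, 5) ≠ 0, so r is not a codeword (an error is present).
Step 3: locate the error. For a single error e at position i, S_ℓ = v_i·e·α_i^ℓ, so α_err = S_1/S_0.
  S_0^{−1} = 3^{−1} = 4 (mod 11), so α_err = 9·4 = 36 ≡ 3 = α_3. Error position i = 3.
  Consistency check: S_2/S_1 = 5·5 = 25 ≡ 3 = α_err ✓ (single-error assumption holds).
Step 4: error magnitude e = S_0/v_3 = S_0·∏_{j≠3}(α_3 − α_j) = 3·6 = 18 ≡ 7 (mod 11).
Step 5: correct position 3: c_3 = r_3 − e = 0 − 7 ≡ 4 (mod 11). Hence c = [5, 7, 4, 10, 2].
  Check: interpolating c through the α_i gives m(x) = 9 + 2·x (degree < 2) with m(α_i) = c_i for every i, so c is indeed a codeword.


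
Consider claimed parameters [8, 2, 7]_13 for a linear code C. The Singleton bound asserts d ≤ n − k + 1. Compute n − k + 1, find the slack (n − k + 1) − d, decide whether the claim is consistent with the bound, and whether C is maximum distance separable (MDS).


Singleton RHS = n − k + 1 = 7, slack = 0, bound satisfied, MDS.

Singleton bound: d ≤ n − k + 1.
Here n = 8, k = 2, so n − k + 1 = 7.
Given d = 7, check d ≤ 7: YES.
Slack = (n − k + 1) − d = 0.
The code is MDS (slack = 0).
Description: the claimed parameters are [8, 2, 7]_13; such a code would be MDS (meets Singleton bound).


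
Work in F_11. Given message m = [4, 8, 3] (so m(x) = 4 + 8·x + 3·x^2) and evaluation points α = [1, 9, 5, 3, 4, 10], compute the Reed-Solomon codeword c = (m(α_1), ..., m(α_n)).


c = [4, 0, 9, 0, 7, 10]

Message polynomial: m(x) = 4 + 8·x + 3·x^2 (mod 11).
For each evaluation point α_i, compute m(α_i) mod 11:
  α_1 = 1: Horner steps 3 → 0 → 4, so m(1) = 4.
  α_2 = 9: Horner steps 3 → 2 → 0, so m(9) = 0.
  α_3 = 5: Horner steps 3 → 1 → 9, so m(5) = 9.
  α_4 = 3: Horner steps 3 → 6 → 0, so m(3) = 0.
  α_5 = 4: Horner steps 3 → 9 → 7, so m(4) = 7.
  α_6 = 10: Horner steps 3 → 5 → 10, so m(10) = 10.
Codeword c = [4, 0, 9, 0, 7, 10] ∈ F_11^6.


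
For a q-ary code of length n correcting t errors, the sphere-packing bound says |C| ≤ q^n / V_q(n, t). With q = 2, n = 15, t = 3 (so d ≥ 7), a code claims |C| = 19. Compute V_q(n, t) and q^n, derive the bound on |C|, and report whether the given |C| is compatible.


V_q(n, t) = 576, q^n = 32768, Hamming bound = 56, |C| = 19 ≤ bound (satisfied).

Step 1: Compute V_q(n, t) = Σ_{j=0}^3 C(n, j) (q−1)^j.
  j = 0: C(15,0)·(1)^0 = 1·1 = 1.
  j = 1: C(15,1)·(1)^1 = 15·1 = 15.
  j = 2: C(15,2)·(1)^2 = 105·1 = 105.
  j = 3: C(15,3)·(1)^3 = 455·1 = 455.
  V_q(n, t) = 1 + 15 + 105 + 455 = 576.
Step 2: q^n = 2^15 = 32768.
Step 3: Hamming bound ⌊q^n / V_q(n,t)⌋ = ⌊32768/576⌋ = 56.
Step 4: Compare |C| = 19 to 56: satisfied.
The claimed |C| lies below the Hamming bound.


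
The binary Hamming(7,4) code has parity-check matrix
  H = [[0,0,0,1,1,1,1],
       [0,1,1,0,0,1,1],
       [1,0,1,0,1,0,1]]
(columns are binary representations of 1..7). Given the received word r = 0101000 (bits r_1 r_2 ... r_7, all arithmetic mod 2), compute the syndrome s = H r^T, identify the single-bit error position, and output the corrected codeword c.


s = (1, 1, 0)^T, error position = 6, corrected codeword c = 0101010

Compute s = H r^T mod 2 one row at a time:
  s_1 = 1 + 0 + 0 + 0 = 1 ≡ 1 (mod 2).
  s_2 = 1 + 0 + 0 + 0 = 1 ≡ 1 (mod 2).
  s_3 = 0 + 0 + 0 + 0 = 0 ≡ 0 (mod 2).
s = (1, 1, 0)^T — this equals column 6 of H (binary 110), so error is at position 6.
Correct: flip bit 6 of r = 0101000 to get c = 0101010.


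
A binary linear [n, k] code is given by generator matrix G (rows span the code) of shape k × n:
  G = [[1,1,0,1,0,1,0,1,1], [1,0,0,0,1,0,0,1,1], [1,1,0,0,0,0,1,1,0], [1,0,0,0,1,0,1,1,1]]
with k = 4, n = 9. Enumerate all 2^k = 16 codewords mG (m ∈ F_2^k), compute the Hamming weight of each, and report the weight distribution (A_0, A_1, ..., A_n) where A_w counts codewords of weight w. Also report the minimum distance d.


Weight distribution: A_0 = 1, A_1 = 1, A_3 = 3, A_4 = 5, A_5 = 3, A_6 = 2, A_7 = 1. Minimum distance d = 1.

Enumerate all 2^4 = 16 messages m ∈ F_2^4.
For each, compute codeword c = mG in F_2^9, then tally its weight.
  m = 0000 → c = 000000000, weight = 0.
  m = 1000 → c = 110101011, weight = 6.
  m = 0100 → c = 100010011, weight = 4.
  m = 1100 → c = 010111000, weight = 4.
  m = 0010 → c = 110000110, weight = 4.
  m = 1010 → c = 000101101, weight = 4.
  m = 0110 → c = 010010101, weight = 4.
  m = 1110 → c = 100111110, weight = 6.
  m = 0001 → c = 100010111, weight = 5.
  m = 1001 → c = 010111100, weight = 5.
  m = 0101 → c = 000000100, weight = 1.
  m = 1101 → c = 110101111, weight = 7.
  m = 0011 → c = 010010001, weight = 3.
  m = 1011 → c = 100111010, weight = 5.
  m = 0111 → c = 110000010, weight = 3.
  m = 1111 → c = 000101001, weight = 3.
Tally weights:
  weight 0: 1 codewords.
  weight 1: 1 codewords.
  weight 3: 3 codewords.
  weight 4: 5 codewords.
  weight 5: 3 codewords.
  weight 6: 2 codewords.
  weight 7: 1 codewords.
Minimum distance d = smallest w > 0 with A_w > 0 = 1.
Sanity: Σ A_w = 16 = 2^4 = 16 ✓.


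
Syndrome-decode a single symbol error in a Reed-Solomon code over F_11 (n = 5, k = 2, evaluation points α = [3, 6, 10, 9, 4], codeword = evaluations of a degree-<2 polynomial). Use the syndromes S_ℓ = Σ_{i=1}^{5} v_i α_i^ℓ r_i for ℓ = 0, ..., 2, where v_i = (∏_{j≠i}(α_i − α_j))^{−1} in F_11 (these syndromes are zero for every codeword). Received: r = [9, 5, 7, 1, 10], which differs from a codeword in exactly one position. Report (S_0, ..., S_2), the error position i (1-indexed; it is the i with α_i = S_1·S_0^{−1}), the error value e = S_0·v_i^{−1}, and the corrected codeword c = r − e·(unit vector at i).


S = (1, 4, 5), error at position 5, error magnitude e = 6, c = [9, 5, 7, 1, 4].

Step 1: column multipliers v_i = (∏_{j≠i}(α_i − α_j))^{−1} mod 11.
  i = 1 (α = 3): (3−6)(3−10)(3−9)(3−4) = (−3)·(−7)·(−6)·(−1) = 126 ≡ 5, so v_1 = 5^{−1} = 9 (mod 11).
  i = 2 (α = 6): (6−3)(6−10)(6−9)(6−4) = 3·(−4)·(−3)·2 = 72 ≡ 6, so v_2 = 6^{−1} = 2 (mod 11).
  i = 3 (α = 10): (10−3)(10−6)(10−9)(10−4) = 7·4·1·6 = 168 ≡ 3, so v_3 = 3^{−1} = 4 (mod 11).
  i = 4 (α = 9): (9−3)(9−6)(9−10)(9−4) = 6·3·(−1)·5 = −90 ≡ 9, so v_4 = 9^{−1} = 5 (mod 11).
  i = 5 (α = 4): (4−3)(4−6)(4−10)(4−9) = 1·(−2)·(−6)·(−5) = −60 ≡ 6, so v_5 = 6^{−1} = 2 (mod 11).
  v = [9, 2, 4, 5, 2].
Step 2: syndromes of r = [9, 5, 7, 1, 10] (all sums mod 11).
  S_0 = Σ v_i r_i = 9·9 + 2·5 + 4·7 + 5·1 + 2·10 = 144 ≡ 1.
  S_1 = Σ v_i α_i r_i = 9·3·9 + 2·6·5 + 4·10·7 + 5·9·1 + 2·4·10 = 708 ≡ 4.
  α_i^2 mod 11 = [9, 3, 1, 4, 5].
  S_2 = Σ v_i α_i^2 r_i = 9·9·9 + 2·3·5 + 4·1·7 + 5·4·1 + 2·5·10 = 907 ≡ 5.
  S = (1, 4, 5) ≠ 0, so r is not a codeword (an error is present).
Step 3: locate the error. For a single error e at position i, S_ℓ = v_i·e·α_i^ℓ, so α_err = S_1/S_0.
  S_0^{−1} = 1^{−1} = 1 (mod 11), so α_err = 4·1 = 4 ≡ 4 = α_5. Error position i = 5.
  Consistency check: S_2/S_1 = 5·3 = 15 ≡ 4 = α_err ✓ (single-error assumption holds).
Step 4: error magnitude e = S_0/v_5 = S_0·∏_{j≠5}(α_5 − α_j) = 1·6 = 6 ≡ 6 (mod 11).
Step 5: correct position 5: c_5 = r_5 − e = 10 − 6 ≡ 4 (mod 11). Hence c = [9, 5, 7, 1, 4].
  Check: interpolating c through the α_i gives m(x) = 2 + 6·x (degree < 2) with m(α_i) = c_i for every i, so c is indeed a codeword.


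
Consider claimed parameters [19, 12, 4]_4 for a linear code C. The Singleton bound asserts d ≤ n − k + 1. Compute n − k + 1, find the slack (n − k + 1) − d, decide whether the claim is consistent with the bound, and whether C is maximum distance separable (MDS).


Singleton RHS = n − k + 1 = 8, slack = 4, bound satisfied, not MDS.

Singleton bound: d ≤ n − k + 1.
Here n = 19, k = 12, so n − k + 1 = 8.
Given d = 4, check d ≤ 8: YES.
Slack = (n − k + 1) − d = 4.
The code is NOT MDS (slack = 4 > 0).
Description: the claimed parameters are [19, 12, 4]_4; such a code would be non-MDS.


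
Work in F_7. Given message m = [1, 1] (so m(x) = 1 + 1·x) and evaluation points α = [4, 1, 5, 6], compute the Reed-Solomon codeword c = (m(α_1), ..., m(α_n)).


c = [5, 2, 6, 0]

Message polynomial: m(x) = 1 + 1·x (mod 7).
For each evaluation point α_i, compute m(α_i) mod 7:
  α_1 = 4: Horner steps 1 → 5, so m(4) = 5.
  α_2 = 1: Horner steps 1 → 2, so m(1) = 2.
  α_3 = 5: Horner steps 1 → 6, so m(5) = 6.
  α_4 = 6: Horner steps 1 → 0, so m(6) = 0.
Codeword c = [5, 2, 6, 0] ∈ F_7^4.


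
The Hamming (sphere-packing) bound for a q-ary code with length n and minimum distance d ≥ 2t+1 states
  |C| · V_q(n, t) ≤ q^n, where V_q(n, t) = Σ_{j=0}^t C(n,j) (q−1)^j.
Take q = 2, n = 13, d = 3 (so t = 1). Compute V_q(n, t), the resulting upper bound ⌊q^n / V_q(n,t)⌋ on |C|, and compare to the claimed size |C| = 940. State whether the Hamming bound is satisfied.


V_q(n, t) = 14, q^n = 8192, Hamming bound = 585, |C| = 940 > bound (violated).

Step 1: Compute V_q(n, t) = Σ_{j=0}^1 C(n, j) (q−1)^j.
  j = 0: C(13,0)·(1)^0 = 1·1 = 1.
  j = 1: C(13,1)·(1)^1 = 13·1 = 13.
  V_q(n, t) = 1 + 13 = 14.
Step 2: q^n = 2^13 = 8192.
Step 3: Hamming bound ⌊q^n / V_q(n,t)⌋ = ⌊8192/14⌋ = 585.
Step 4: Compare |C| = 940 to 585: violated.
The claimed |C| lies above the Hamming bound, so no 2-ary code of length 13 with d ≥ 3 can have 940 codewords.


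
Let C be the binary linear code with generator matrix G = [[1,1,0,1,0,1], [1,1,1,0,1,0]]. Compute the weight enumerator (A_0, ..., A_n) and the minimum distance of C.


Weight distribution: A_0 = 1, A_4 = 3. Minimum distance d = 4.

Enumerate all 2^2 = 4 messages m ∈ F_2^2.
For each, compute codeword c = mG in F_2^6, then tally its weight.
  m = 00 → c = 000000, weight = 0.
  m = 10 → c = 110101, weight = 4.
  m = 01 → c = 111010, weight = 4.
  m = 11 → c = 001111, weight = 4.
Tally weights:
  weight 0: 1 codewords.
  weight 4: 3 codewords.
Minimum distance d = smallest w > 0 with A_w > 0 = 4.
Sanity: Σ A_w = 4 = 2^2 = 4 ✓.


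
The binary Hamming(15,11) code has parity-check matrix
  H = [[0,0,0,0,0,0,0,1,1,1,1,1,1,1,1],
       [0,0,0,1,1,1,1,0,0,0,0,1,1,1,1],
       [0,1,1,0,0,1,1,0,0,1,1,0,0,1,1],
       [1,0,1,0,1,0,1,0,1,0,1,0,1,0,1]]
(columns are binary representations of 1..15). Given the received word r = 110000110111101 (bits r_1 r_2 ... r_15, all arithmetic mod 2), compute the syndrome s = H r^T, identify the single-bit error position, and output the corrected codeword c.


s = (0, 0, 1, 1)^T, error position = 3, corrected codeword c = 111000110111101

Compute s = H r^T mod 2 one row at a time:
  s_1 = 1 + 0 + 1 + 1 + 1 + 1 + 0 + 1 = 6 ≡ 0 (mod 2).
  s_2 = 0 + 0 + 0 + 1 + 1 + 1 + 0 + 1 = 4 ≡ 0 (mod 2).
  s_3 = 1 + 0 + 0 + 1 + 1 + 1 + 0 + 1 = 5 ≡ 1 (mod 2).
  s_4 = 1 + 0 + 0 + 1 + 0 + 1 + 1 + 1 = 5 ≡ 1 (mod 2).
s = (0, 0, 1, 1)^T — this equals column 3 of H (binary 0011), so error is at position 3.
Correct: flip bit 3 of r = 110000110111101 to get c = 111000110111101.


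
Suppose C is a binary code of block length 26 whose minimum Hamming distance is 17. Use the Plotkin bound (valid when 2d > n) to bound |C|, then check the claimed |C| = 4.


Plotkin bound M ≤ 4; given |C| = 4 ≤ bound (satisfied).

Check applicability: 2d = 34, n = 26.
2d − n = 8 > 0, so Plotkin applies.
Compute d/(2d−n) = 17/8 ≈ 2.1250.
⌊d/(2d−n)⌋ = 2.
Plotkin bound: M ≤ 2·2 = 4.
Given |C| = 4, check: satisfied.
This |C| is at the Plotkin bound.


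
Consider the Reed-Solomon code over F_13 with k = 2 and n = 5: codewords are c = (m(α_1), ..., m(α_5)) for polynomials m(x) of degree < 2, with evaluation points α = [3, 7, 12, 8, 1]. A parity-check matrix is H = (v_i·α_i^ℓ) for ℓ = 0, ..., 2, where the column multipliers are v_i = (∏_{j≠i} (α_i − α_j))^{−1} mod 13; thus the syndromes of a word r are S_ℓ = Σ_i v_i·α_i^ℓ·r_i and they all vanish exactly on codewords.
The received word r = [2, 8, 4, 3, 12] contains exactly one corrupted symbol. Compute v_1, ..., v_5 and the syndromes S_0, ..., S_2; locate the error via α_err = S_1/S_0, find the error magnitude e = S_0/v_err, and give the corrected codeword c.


S = (2, 11, 2), error at position 3, error magnitude e = 8, c = [2, 8, 9, 3, 12].

Step 1: column multipliers v_i = (∏_{j≠i}(α_i − α_j))^{−1} mod 13.
  i = 1 (α = 3): (3−7)(3−12)(3−8)(3−1) = (−4)·(−9)·(−5)·2 = −360 ≡ 4, so v_1 = 4^{−1} = 10 (mod 13).
  i = 2 (α = 7): (7−3)(7−12)(7−8)(7−1) = 4·(−5)·(−1)·6 = 120 ≡ 3, so v_2 = 3^{−1} = 9 (mod 13).
  i = 3 (α = 12): (12−3)(12−7)(12−8)(12−1) = 9·5·4·11 = 1980 ≡ 4, so v_3 = 4^{−1} = 10 (mod 13).
  i = 4 (α = 8): (8−3)(8−7)(8−12)(8−1) = 5·1·(−4)·7 = −140 ≡ 3, so v_4 = 3^{−1} = 9 (mod 13).
  i = 5 (α = 1): (1−3)(1−7)(1−12)(1−8) = (−2)·(−6)·(−11)·(−7) = 924 ≡ 1, so v_5 = 1^{−1} = 1 (mod 13).
  v = [10, 9, 10, 9, 1].
Step 2: syndromes of r = [2, 8, 4, 3, 12] (all sums mod 13).
  S_0 = Σ v_i r_i = 10·2 + 9·8 + 10·4 + 9·3 + 1·12 = 171 ≡ 2.
  S_1 = Σ v_i α_i r_i = 10·3·2 + 9·7·8 + 10·12·4 + 9·8·3 + 1·1·12 = 1272 ≡ 11.
  α_i^2 mod 13 = [9, 10, 1, 12, 1].
  S_2 = Σ v_i α_i^2 r_i = 10·9·2 + 9·10·8 + 10·1·4 + 9·12·3 + 1·1·12 = 1276 ≡ 2.
  S = (2, 11, 2) ≠ 0, so r is not a codeword (an error is present).
Step 3: locate the error. For a single error e at position i, S_ℓ = v_i·e·α_i^ℓ, so α_err = S_1/S_0.
  S_0^{−1} = 2^{−1} = 7 (mod 13), so α_err = 11·7 = 77 ≡ 12 = α_3. Error position i = 3.
  Consistency check: S_2/S_1 = 2·6 = 12 ≡ 12 = α_err ✓ (single-error assumption holds).
Step 4: error magnitude e = S_0/v_3 = S_0·∏_{j≠3}(α_3 − α_j) = 2·4 = 8 ≡ 8 (mod 13).
Step 5: correct position 3: c_3 = r_3 − e = 4 − 8 ≡ 9 (mod 13). Hence c = [2, 8, 9, 3, 12].
  Check: interpolating c through the α_i gives m(x) = 4 + 8·x (degree < 2) with m(α_i) = c_i for every i, so c is indeed a codeword.


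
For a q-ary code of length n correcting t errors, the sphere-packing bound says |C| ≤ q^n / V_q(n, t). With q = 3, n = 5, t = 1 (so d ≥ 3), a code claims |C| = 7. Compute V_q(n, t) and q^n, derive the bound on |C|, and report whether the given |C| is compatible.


V_q(n, t) = 11, q^n = 243, Hamming bound = 22, |C| = 7 ≤ bound (satisfied).

Step 1: Compute V_q(n, t) = Σ_{j=0}^1 C(n, j) (q−1)^j.
  j = 0: C(5,0)·(2)^0 = 1·1 = 1.
  j = 1: C(5,1)·(2)^1 = 5·2 = 10.
  V_q(n, t) = 1 + 10 = 11.
Step 2: q^n = 3^5 = 243.
Step 3: Hamming bound ⌊q^n / V_q(n,t)⌋ = ⌊243/11⌋ = 22.
Step 4: Compare |C| = 7 to 22: satisfied.
The claimed |C| lies below the Hamming bound.


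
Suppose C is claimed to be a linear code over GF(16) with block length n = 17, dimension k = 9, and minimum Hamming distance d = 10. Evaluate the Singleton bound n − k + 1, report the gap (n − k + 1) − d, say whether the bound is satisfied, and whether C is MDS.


Singleton RHS = n − k + 1 = 9, slack = -1, bound violated (no such code; not MDS).

Singleton bound: d ≤ n − k + 1.
Here n = 17, k = 9, so n − k + 1 = 9.
Given d = 10, check d ≤ 9: NO.
Slack = (n − k + 1) − d = -1.
The slack is negative: d = 10 exceeds n − k + 1 = 9 by 1, so the Singleton bound is violated and no linear [17, 9, 10]_16 code can exist. In particular it is not MDS (MDS requires d = n − k + 1 exactly).
Description: the claimed parameters are [17, 9, 10]_16; such a code would be impossible (violates the Singleton bound).


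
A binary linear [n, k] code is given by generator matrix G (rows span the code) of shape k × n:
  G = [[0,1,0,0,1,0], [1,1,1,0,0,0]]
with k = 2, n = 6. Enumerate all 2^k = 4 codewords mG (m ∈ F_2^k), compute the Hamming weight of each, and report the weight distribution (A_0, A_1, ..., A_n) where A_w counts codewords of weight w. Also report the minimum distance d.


Weight distribution: A_0 = 1, A_2 = 1, A_3 = 2. Minimum distance d = 2.

Enumerate all 2^2 = 4 messages m ∈ F_2^2.
For each, compute codeword c = mG in F_2^6, then tally its weight.
  m = 00 → c = 000000, weight = 0.
  m = 10 → c = 010010, weight = 2.
  m = 01 → c = 111000, weight = 3.
  m = 11 → c = 101010, weight = 3.
Tally weights:
  weight 0: 1 codewords.
  weight 2: 1 codewords.
  weight 3: 2 codewords.
Minimum distance d = smallest w > 0 with A_w > 0 = 2.
Sanity: Σ A_w = 4 = 2^2 = 4 ✓.


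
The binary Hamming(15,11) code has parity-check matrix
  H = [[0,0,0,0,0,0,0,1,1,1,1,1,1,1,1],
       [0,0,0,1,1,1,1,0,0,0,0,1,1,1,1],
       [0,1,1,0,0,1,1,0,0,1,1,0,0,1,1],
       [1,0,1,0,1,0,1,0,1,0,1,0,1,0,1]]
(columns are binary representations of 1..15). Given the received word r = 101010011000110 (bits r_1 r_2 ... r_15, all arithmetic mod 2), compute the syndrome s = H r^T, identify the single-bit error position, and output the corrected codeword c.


s = (0, 1, 0, 1)^T, error position = 5, corrected codeword c = 101000011000110

Compute s = H r^T mod 2 one row at a time:
  s_1 = 1 + 1 + 0 + 0 + 0 + 1 + 1 + 0 = 4 ≡ 0 (mod 2).
  s_2 = 0 + 1 + 0 + 0 + 0 + 1 + 1 + 0 = 3 ≡ 1 (mod 2).
  s_3 = 0 + 1 + 0 + 0 + 0 + 0 + 1 + 0 = 2 ≡ 0 (mod 2).
  s_4 = 1 + 1 + 1 + 0 + 1 + 0 + 1 + 0 = 5 ≡ 1 (mod 2).
s = (0, 1, 0, 1)^T — this equals column 5 of H (binary 0101), so error is at position 5.
Correct: flip bit 5 of r = 101010011000110 to get c = 101000011000110.


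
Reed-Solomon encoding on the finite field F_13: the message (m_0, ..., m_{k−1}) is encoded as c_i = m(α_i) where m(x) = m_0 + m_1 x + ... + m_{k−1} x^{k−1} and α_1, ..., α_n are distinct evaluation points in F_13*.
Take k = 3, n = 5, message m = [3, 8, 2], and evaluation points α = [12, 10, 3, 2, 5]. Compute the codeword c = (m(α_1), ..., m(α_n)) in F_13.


c = [10, 10, 6, 1, 2]

Message polynomial: m(x) = 3 + 8·x + 2·x^2 (mod 13).
For each evaluation point α_i, compute m(α_i) mod 13:
  α_1 = 12: Horner steps 2 → 6 → 10, so m(12) = 10.
  α_2 = 10: Horner steps 2 → 2 → 10, so m(10) = 10.
  α_3 = 3: Horner steps 2 → 1 → 6, so m(3) = 6.
  α_4 = 2: Horner steps 2 → 12 → 1, so m(2) = 1.
  α_5 = 5: Horner steps 2 → 5 → 2, so m(5) = 2.
Codeword c = [10, 10, 6, 1, 2] ∈ F_13^5.


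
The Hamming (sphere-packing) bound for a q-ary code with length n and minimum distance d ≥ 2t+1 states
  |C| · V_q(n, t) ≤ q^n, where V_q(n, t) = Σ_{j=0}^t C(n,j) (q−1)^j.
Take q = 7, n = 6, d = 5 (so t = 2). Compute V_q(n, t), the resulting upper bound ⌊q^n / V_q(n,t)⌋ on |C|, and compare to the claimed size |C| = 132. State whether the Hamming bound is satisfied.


V_q(n, t) = 577, q^n = 117649, Hamming bound = 203, |C| = 132 ≤ bound (satisfied).

Step 1: Compute V_q(n, t) = Σ_{j=0}^2 C(n, j) (q−1)^j.
  j = 0: C(6,0)·(6)^0 = 1·1 = 1.
  j = 1: C(6,1)·(6)^1 = 6·6 = 36.
  j = 2: C(6,2)·(6)^2 = 15·36 = 540.
  V_q(n, t) = 1 + 36 + 540 = 577.
Step 2: q^n = 7^6 = 117649.
Step 3: Hamming bound ⌊q^n / V_q(n,t)⌋ = ⌊117649/577⌋ = 203.
Step 4: Compare |C| = 132 to 203: satisfied.
The claimed |C| lies below the Hamming bound.


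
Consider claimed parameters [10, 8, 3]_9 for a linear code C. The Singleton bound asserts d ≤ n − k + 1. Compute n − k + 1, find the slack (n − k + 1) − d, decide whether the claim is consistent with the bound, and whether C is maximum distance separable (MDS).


Singleton RHS = n − k + 1 = 3, slack = 0, bound satisfied, MDS.

Singleton bound: d ≤ n − k + 1.
Here n = 10, k = 8, so n − k + 1 = 3.
Given d = 3, check d ≤ 3: YES.
Slack = (n − k + 1) − d = 0.
The code is MDS (slack = 0).
Description: the claimed parameters are [10, 8, 3]_9; such a code would be MDS (meets Singleton bound).


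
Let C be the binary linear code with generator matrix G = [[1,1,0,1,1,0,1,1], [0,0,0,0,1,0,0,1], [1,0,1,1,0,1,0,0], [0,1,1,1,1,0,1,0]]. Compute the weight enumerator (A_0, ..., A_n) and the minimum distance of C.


Weight distribution: A_0 = 1, A_2 = 1, A_3 = 4, A_4 = 3, A_5 = 4, A_6 = 3. Minimum distance d = 2.

Enumerate all 2^4 = 16 messages m ∈ F_2^4.
For each, compute codeword c = mG in F_2^8, then tally its weight.
  m = 0000 → c = 00000000, weight = 0.
  m = 1000 → c = 11011011, weight = 6.
  m = 0100 → c = 00001001, weight = 2.
  m = 1100 → c = 11010010, weight = 4.
  m = 0010 → c = 10110100, weight = 4.
  m = 1010 → c = 01101111, weight = 6.
  m = 0110 → c = 10111101, weight = 6.
  m = 1110 → c = 01100110, weight = 4.
  m = 0001 → c = 01111010, weight = 5.
  m = 1001 → c = 10100001, weight = 3.
  m = 0101 → c = 01110011, weight = 5.
  m = 1101 → c = 10101000, weight = 3.
  m = 0011 → c = 11001110, weight = 5.
  m = 1011 → c = 00010101, weight = 3.
  m = 0111 → c = 11000111, weight = 5.
  m = 1111 → c = 00011100, weight = 3.
Tally weights:
  weight 0: 1 codewords.
  weight 2: 1 codewords.
  weight 3: 4 codewords.
  weight 4: 3 codewords.
  weight 5: 4 codewords.
  weight 6: 3 codewords.
Minimum distance d = smallest w > 0 with A_w > 0 = 2.
Sanity: Σ A_w = 16 = 2^4 = 16 ✓.


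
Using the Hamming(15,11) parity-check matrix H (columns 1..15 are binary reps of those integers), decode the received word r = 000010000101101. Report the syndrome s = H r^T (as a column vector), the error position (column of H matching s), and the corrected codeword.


s = (0, 0, 0, 1)^T, error position = 1, corrected codeword c = 100010000101101

Compute s = H r^T mod 2 one row at a time:
  s_1 = 0 + 0 + 1 + 0 + 1 + 1 + 0 + 1 = 4 ≡ 0 (mod 2).
  s_2 = 0 + 1 + 0 + 0 + 1 + 1 + 0 + 1 = 4 ≡ 0 (mod 2).
  s_3 = 0 + 0 + 0 + 0 + 1 + 0 + 0 + 1 = 2 ≡ 0 (mod 2).
  s_4 = 0 + 0 + 1 + 0 + 0 + 0 + 1 + 1 = 3 ≡ 1 (mod 2).
s = (0, 0, 0, 1)^T — this equals column 1 of H (binary 0001), so error is at position 1.
Correct: flip bit 1 of r = 000010000101101 to get c = 100010000101101.


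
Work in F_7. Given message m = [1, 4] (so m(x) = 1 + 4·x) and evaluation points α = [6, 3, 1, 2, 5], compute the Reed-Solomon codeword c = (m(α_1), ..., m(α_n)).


c = [4, 6, 5, 2, 0]

Message polynomial: m(x) = 1 + 4·x (mod 7).
For each evaluation point α_i, compute m(α_i) mod 7:
  α_1 = 6: Horner steps 4 → 4, so m(6) = 4.
  α_2 = 3: Horner steps 4 → 6, so m(3) = 6.
  α_3 = 1: Horner steps 4 → 5, so m(1) = 5.
  α_4 = 2: Horner steps 4 → 2, so m(2) = 2.
  α_5 = 5: Horner steps 4 → 0, so m(5) = 0.
Codeword c = [4, 6, 5, 2, 0] ∈ F_7^5.


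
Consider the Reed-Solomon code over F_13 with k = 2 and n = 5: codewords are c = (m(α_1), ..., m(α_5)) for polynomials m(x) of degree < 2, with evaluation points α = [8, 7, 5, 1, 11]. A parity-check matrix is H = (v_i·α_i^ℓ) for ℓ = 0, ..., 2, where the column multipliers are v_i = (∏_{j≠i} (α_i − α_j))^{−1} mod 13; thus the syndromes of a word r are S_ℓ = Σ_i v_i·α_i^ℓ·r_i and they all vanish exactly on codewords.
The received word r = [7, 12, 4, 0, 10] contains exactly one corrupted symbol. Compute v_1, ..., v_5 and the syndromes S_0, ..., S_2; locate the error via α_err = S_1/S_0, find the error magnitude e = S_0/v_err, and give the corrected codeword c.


S = (5, 9, 11), error at position 2, error magnitude e = 6, c = [7, 6, 4, 0, 10].

Step 1: column multipliers v_i = (∏_{j≠i}(α_i − α_j))^{−1} mod 13.
  i = 1 (α = 8): (8−7)(8−5)(8−1)(8−11) = 1·3·7·(−3) = −63 ≡ 2, so v_1 = 2^{−1} = 7 (mod 13).
  i = 2 (α = 7): (7−8)(7−5)(7−1)(7−11) = (−1)·2·6·(−4) = 48 ≡ 9, so v_2 = 9^{−1} = 3 (mod 13).
  i = 3 (α = 5): (5−8)(5−7)(5−1)(5−11) = (−3)·(−2)·4·(−6) = −144 ≡ 12, so v_3 = 12^{−1} = 12 (mod 13).
  i = 4 (α = 1): (1−8)(1−7)(1−5)(1−11) = (−7)·(−6)·(−4)·(−10) = 1680 ≡ 3, so v_4 = 3^{−1} = 9 (mod 13).
  i = 5 (α = 11): (11−8)(11−7)(11−5)(11−1) = 3·4·6·10 = 720 ≡ 5, so v_5 = 5^{−1} = 8 (mod 13).
  v = [7, 3, 12, 9, 8].
Step 2: syndromes of r = [7, 12, 4, 0, 10] (all sums mod 13).
  S_0 = Σ v_i r_i = 7·7 + 3·12 + 12·4 + 9·0 + 8·10 = 213 ≡ 5.
  S_1 = Σ v_i α_i r_i = 7·8·7 + 3·7·12 + 12·5·4 + 9·1·0 + 8·11·10 = 1764 ≡ 9.
  α_i^2 mod 13 = [12, 10, 12, 1, 4].
  S_2 = Σ v_i α_i^2 r_i = 7·12·7 + 3·10·12 + 12·12·4 + 9·1·0 + 8·4·10 = 1844 ≡ 11.
  S = (5, 9, 11) ≠ 0, so r is not a codeword (an error is present).
Step 3: locate the error. For a single error e at position i, S_ℓ = v_i·e·α_i^ℓ, so α_err = S_1/S_0.
  S_0^{−1} = 5^{−1} = 8 (mod 13), so α_err = 9·8 = 72 ≡ 7 = α_2. Error position i = 2.
  Consistency check: S_2/S_1 = 11·3 = 33 ≡ 7 = α_err ✓ (single-error assumption holds).
Step 4: error magnitude e = S_0/v_2 = S_0·∏_{j≠2}(α_2 − α_j) = 5·9 = 45 ≡ 6 (mod 13).
Step 5: correct position 2: c_2 = r_2 − e = 12 − 6 ≡ 6 (mod 13). Hence c = [7, 6, 4, 0, 10].
  Check: interpolating c through the α_i gives m(x) = 12 + 1·x (degree < 2) with m(α_i) = c_i for every i, so c is indeed a codeword.
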